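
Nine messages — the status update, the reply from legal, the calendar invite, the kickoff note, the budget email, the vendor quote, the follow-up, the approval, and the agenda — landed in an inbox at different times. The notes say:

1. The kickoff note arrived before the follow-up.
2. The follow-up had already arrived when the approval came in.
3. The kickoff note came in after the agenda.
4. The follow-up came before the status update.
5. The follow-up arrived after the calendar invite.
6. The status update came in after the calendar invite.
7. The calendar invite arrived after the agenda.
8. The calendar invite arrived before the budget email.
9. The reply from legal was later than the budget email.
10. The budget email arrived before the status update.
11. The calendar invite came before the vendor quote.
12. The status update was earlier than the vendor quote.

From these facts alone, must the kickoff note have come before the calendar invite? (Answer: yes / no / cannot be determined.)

No chain of stated constraints runs from the kickoff note to the calendar invite, and none runs from the calendar invite to the kickoff note either.
So the relative order of the kickoff note and the calendar invite is not fixed by the given facts.

cannot be determined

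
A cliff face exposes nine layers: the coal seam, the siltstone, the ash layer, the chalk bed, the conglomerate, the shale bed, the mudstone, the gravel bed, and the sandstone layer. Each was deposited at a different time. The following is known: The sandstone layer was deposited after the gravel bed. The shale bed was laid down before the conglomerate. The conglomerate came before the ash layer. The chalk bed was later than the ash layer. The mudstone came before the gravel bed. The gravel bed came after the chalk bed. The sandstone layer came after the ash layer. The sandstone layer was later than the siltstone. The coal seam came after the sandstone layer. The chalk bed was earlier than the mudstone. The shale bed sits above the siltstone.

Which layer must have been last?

the coal seam

Every other layer has a chain of constraints placing it before the coal seam, so the coal seam is last.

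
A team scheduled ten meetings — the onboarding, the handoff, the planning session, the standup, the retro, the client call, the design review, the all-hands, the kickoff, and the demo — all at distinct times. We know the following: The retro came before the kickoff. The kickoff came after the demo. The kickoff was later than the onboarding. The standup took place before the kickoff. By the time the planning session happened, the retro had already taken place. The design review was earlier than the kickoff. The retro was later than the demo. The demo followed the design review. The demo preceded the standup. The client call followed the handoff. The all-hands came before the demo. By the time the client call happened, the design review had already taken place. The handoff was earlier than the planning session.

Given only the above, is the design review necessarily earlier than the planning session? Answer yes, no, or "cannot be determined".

Chain the constraints: the design review → the demo → the retro → the planning session. Each link is directly stated, so the design review comes before the planning session.

yes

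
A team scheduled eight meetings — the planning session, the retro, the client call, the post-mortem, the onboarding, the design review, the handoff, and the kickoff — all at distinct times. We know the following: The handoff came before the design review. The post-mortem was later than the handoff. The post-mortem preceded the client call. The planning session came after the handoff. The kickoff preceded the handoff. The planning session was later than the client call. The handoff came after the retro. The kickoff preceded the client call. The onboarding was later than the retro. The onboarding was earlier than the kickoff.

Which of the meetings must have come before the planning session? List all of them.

Directly stated before the planning session: the client call and the handoff.
The kickoff reaches the planning session via the kickoff → the handoff → the planning session.
The onboarding reaches the planning session via the onboarding → the kickoff → the handoff → the planning session.
The post-mortem reaches the planning session via the post-mortem → the client call → the planning session.
Likewise the retro reaches the planning session by chaining the stated constraints.

the client call, the handoff, the kickoff, the onboarding, the post-mortem, the retro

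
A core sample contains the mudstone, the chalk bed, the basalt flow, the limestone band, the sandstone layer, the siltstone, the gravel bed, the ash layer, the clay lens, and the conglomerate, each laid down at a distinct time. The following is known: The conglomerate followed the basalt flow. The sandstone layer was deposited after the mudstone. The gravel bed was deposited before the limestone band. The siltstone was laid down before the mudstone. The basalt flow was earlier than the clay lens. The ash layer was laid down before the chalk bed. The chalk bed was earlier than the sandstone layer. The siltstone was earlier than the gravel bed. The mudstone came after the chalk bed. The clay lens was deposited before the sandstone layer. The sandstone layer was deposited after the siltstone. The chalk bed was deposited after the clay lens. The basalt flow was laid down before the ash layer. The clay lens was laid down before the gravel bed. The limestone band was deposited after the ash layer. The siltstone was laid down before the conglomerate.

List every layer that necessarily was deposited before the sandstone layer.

Directly stated before the sandstone layer: the chalk bed, the clay lens, the mudstone, and the siltstone.
The ash layer reaches the sandstone layer via the ash layer → the chalk bed → the sandstone layer.
The basalt flow reaches the sandstone layer via the basalt flow → the clay lens → the sandstone layer.

the ash layer, the basalt flow, the chalk bed, the clay lens, the mudstone, the siltstone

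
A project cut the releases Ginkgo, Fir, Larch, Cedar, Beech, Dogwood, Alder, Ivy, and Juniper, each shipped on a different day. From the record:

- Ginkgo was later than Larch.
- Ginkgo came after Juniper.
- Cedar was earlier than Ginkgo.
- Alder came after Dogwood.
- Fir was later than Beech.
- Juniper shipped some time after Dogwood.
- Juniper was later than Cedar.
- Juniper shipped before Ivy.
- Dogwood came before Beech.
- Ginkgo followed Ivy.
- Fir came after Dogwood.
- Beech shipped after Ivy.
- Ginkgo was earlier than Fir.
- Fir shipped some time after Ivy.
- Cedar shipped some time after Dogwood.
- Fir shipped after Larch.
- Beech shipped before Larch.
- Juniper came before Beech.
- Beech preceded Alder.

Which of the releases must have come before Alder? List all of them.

Beech, Cedar, Dogwood, Ivy, Juniper

Directly stated before Alder: Beech and Dogwood.
Cedar reaches Alder via Cedar → Juniper → Beech → Alder.
Ivy reaches Alder via Ivy → Beech → Alder.
Juniper reaches Alder via Juniper → Beech → Alder.
No chain forces Fir (or any of the others) ahead of Alder.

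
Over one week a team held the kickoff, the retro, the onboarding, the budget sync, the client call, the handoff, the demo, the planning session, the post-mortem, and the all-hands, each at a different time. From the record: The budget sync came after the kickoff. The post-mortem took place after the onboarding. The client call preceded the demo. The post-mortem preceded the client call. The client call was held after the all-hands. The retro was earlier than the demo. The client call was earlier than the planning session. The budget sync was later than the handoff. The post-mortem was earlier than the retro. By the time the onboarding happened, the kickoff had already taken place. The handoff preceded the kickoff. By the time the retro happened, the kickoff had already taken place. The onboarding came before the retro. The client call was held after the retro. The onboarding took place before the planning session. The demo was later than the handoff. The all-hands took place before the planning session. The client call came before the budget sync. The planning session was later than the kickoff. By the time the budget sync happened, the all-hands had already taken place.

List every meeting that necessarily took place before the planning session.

Directly stated before the planning session: the all-hands, the client call, the kickoff, and the onboarding.
The handoff reaches the planning session via the handoff → the kickoff → the planning session.
The post-mortem reaches the planning session via the post-mortem → the client call → the planning session.
The retro reaches the planning session via the retro → the client call → the planning session.
No chain forces the budget sync (or any of the others) ahead of the planning session.

the all-hands, the client call, the handoff, the kickoff, the onboarding, the post-mortem, the retro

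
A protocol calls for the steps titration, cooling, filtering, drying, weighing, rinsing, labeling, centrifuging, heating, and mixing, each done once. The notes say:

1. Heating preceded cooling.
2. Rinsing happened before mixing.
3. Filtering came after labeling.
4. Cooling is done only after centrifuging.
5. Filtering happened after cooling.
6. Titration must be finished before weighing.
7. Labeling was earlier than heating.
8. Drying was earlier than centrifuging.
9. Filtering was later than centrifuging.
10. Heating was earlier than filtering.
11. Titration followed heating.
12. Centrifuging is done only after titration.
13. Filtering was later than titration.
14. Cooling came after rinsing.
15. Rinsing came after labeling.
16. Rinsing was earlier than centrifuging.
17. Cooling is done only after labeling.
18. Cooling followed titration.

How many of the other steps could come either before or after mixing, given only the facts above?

7

Forced before mixing: labeling and rinsing.
That leaves centrifuging, cooling, drying, filtering, heating, titration, and weighing with no forced order relative to mixing — 7.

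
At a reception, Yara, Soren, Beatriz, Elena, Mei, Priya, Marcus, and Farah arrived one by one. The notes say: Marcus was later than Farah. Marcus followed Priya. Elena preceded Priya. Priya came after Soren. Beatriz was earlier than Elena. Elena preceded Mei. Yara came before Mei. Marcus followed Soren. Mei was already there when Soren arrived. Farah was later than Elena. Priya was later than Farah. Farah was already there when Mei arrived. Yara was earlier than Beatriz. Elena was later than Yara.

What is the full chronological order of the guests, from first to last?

The constraints fix every adjacent pair, so only one ordering works:
Yara → Beatriz → Elena → Farah → Mei → Soren → Priya → Marcus.

Yara, Beatriz, Elena, Farah, Mei, Soren, Priya, Marcus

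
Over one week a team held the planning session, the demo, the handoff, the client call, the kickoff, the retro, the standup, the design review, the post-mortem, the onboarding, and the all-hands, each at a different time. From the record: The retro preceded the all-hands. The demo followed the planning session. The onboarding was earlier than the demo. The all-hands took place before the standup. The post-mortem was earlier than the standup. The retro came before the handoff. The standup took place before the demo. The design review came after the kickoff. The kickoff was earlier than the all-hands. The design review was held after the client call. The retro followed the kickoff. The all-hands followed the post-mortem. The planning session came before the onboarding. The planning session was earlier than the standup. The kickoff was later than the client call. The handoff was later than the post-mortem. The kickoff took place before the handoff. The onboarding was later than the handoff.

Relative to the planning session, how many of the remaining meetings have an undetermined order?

7

Forced after the planning session: the demo, the onboarding, and the standup.
That leaves the all-hands, the client call, the design review, the handoff, the kickoff, the post-mortem, and the retro with no forced order relative to the planning session — 7.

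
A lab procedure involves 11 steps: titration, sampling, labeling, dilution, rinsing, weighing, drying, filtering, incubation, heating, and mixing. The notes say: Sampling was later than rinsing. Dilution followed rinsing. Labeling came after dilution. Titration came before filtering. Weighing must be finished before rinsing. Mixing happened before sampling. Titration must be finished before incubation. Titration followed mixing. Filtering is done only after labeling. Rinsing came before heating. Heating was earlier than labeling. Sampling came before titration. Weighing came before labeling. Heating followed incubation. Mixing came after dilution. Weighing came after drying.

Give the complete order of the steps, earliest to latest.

The constraints fix every adjacent pair, so only one ordering works:
drying → weighing → rinsing → dilution → mixing → sampling → titration → incubation → heating → labeling → filtering.

drying, weighing, rinsing, dilution, mixing, sampling, titration, incubation, heating, labeling, filtering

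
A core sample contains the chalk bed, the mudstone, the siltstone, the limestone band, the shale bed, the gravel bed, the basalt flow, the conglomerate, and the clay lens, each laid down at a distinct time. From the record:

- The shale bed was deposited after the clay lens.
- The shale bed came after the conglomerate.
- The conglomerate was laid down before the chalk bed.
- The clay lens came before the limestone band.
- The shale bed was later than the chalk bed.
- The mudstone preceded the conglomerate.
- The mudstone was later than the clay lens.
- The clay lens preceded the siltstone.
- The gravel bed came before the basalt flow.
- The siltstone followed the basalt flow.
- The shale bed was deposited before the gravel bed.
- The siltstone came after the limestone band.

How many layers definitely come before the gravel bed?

Directly stated before the gravel bed: the shale bed.
The chalk bed reaches the gravel bed via the chalk bed → the shale bed → the gravel bed.
The clay lens reaches the gravel bed via the clay lens → the shale bed → the gravel bed.
The conglomerate reaches the gravel bed via the conglomerate → the shale bed → the gravel bed.
Likewise the mudstone reaches the gravel bed by chaining the stated constraints.
No chain forces the limestone band (or any of the others) ahead of the gravel bed.
That's the chalk bed, the clay lens, the conglomerate, the mudstone, and the shale bed — 5 in all.

5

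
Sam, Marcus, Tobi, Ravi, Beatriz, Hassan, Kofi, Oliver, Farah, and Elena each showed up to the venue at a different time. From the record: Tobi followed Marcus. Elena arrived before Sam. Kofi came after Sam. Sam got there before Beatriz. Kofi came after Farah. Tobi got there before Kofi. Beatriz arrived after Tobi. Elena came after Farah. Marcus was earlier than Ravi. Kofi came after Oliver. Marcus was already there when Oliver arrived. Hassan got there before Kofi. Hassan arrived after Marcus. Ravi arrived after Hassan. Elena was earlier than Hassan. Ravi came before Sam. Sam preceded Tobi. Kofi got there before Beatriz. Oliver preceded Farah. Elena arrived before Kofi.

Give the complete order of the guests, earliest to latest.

Marcus, Oliver, Farah, Elena, Hassan, Ravi, Sam, Tobi, Kofi, Beatriz

The constraints fix every adjacent pair, so only one ordering works:
Marcus → Oliver → Farah → Elena → Hassan → Ravi → Sam → Tobi → Kofi → Beatriz.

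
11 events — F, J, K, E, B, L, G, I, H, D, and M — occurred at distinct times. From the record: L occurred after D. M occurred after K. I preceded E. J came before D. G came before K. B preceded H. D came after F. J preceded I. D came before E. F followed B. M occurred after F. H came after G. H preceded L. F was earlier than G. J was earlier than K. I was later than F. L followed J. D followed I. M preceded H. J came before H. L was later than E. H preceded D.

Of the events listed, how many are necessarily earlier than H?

6

Directly stated before H: B, G, J, and M.
F reaches H via F → G → H.
K reaches H via K → M → H.
No chain forces D (or any of the others) ahead of H.
That's B, F, G, J, K, and M — 6 in all.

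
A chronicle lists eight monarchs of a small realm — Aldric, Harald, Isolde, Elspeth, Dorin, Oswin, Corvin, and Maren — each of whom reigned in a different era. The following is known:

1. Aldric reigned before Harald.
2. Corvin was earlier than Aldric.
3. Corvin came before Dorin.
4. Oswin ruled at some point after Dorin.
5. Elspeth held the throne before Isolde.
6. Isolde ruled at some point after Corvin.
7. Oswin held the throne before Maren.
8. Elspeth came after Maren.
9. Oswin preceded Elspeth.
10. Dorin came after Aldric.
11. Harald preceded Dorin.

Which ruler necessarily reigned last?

Isolde

Every other ruler has a chain of constraints placing them before Isolde, so Isolde is last.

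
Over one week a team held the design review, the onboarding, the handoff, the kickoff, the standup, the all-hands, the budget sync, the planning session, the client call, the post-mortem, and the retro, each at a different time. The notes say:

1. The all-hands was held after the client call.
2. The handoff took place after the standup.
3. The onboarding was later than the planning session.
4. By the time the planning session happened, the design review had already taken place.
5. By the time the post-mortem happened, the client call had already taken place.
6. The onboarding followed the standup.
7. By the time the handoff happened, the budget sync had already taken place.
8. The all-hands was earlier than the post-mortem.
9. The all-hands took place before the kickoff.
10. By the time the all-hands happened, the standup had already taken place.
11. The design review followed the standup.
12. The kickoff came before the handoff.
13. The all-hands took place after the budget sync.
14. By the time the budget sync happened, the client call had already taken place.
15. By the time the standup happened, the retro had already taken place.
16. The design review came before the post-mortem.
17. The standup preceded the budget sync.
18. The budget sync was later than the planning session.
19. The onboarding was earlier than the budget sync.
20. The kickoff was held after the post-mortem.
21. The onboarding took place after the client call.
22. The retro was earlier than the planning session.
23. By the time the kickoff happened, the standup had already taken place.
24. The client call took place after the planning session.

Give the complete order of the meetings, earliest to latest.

The constraints fix every adjacent pair, so only one ordering works:
the retro → the standup → the design review → the planning session → the client call → the onboarding → the budget sync → the all-hands → the post-mortem → the kickoff → the handoff.

the retro, the standup, the design review, the planning session, the client call, the onboarding, the budget sync, the all-hands, the post-mortem, the kickoff, the handoff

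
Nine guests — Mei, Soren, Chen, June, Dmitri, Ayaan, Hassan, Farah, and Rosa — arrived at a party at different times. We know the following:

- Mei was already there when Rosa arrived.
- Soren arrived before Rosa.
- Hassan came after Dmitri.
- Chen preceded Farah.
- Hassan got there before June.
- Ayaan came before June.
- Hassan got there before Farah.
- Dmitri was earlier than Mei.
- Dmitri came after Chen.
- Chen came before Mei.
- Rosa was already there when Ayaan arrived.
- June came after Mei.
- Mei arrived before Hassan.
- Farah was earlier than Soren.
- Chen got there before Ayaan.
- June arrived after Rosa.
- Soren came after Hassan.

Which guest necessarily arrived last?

Every other guest has a chain of constraints placing them before June, so June is last.

June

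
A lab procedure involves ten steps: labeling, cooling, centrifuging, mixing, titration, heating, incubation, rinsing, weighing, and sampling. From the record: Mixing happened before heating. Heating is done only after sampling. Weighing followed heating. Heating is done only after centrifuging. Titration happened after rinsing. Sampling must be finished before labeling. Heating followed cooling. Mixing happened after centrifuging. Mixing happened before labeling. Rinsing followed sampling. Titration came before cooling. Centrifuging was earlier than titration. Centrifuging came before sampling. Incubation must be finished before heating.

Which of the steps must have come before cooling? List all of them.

centrifuging, rinsing, sampling, titration

Directly stated before cooling: titration.
Centrifuging reaches cooling via centrifuging → titration → cooling.
Rinsing reaches cooling via rinsing → titration → cooling.
Sampling reaches cooling via sampling → rinsing → titration → cooling.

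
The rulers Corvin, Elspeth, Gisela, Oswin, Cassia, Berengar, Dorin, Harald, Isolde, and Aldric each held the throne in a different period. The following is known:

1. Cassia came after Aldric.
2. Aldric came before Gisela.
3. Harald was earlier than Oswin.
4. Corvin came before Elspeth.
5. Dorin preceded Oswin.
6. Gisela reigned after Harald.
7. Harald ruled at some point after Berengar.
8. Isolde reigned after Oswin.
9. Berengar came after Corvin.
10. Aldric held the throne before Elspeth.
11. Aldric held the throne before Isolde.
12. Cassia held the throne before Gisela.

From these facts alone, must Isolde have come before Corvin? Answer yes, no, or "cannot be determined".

no

Tracing the constraints gives Corvin → Berengar → Harald → Oswin → Isolde, so Corvin must come before Isolde.
That means Isolde cannot be before Corvin.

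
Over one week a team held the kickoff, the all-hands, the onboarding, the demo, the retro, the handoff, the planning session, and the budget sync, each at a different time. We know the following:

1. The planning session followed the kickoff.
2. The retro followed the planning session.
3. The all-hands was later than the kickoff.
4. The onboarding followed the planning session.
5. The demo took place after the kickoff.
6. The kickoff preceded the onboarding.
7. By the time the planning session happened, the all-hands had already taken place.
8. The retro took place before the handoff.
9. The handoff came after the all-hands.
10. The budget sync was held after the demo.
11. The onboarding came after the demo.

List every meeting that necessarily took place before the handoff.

the all-hands, the kickoff, the planning session, the retro

Directly stated before the handoff: the all-hands and the retro.
The kickoff reaches the handoff via the kickoff → the all-hands → the handoff.
The planning session reaches the handoff via the planning session → the retro → the handoff.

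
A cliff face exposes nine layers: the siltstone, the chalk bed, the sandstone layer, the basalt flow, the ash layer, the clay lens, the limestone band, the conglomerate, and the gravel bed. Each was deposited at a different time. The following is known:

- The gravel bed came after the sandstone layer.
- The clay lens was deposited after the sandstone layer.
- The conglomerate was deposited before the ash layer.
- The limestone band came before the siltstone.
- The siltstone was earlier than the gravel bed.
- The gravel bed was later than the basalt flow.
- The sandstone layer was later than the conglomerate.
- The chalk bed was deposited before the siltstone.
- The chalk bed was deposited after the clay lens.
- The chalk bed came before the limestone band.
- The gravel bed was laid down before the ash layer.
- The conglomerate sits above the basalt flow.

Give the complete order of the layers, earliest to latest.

The constraints fix every adjacent pair, so only one ordering works:
the basalt flow → the conglomerate → the sandstone layer → the clay lens → the chalk bed → the limestone band → the siltstone → the gravel bed → the ash layer.

the basalt flow, the conglomerate, the sandstone layer, the clay lens, the chalk bed, the limestone band, the siltstone, the gravel bed, the ash layer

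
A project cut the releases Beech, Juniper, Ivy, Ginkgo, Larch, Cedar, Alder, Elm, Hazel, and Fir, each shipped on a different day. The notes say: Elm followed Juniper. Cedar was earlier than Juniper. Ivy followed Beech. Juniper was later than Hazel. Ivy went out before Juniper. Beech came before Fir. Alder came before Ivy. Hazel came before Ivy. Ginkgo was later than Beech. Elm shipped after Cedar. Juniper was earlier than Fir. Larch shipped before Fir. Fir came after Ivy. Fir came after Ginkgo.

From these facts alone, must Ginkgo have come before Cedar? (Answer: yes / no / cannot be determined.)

cannot be determined

No chain of stated constraints runs from Ginkgo to Cedar, and none runs from Cedar to Ginkgo either.
So the relative order of Ginkgo and Cedar is not fixed by the given facts.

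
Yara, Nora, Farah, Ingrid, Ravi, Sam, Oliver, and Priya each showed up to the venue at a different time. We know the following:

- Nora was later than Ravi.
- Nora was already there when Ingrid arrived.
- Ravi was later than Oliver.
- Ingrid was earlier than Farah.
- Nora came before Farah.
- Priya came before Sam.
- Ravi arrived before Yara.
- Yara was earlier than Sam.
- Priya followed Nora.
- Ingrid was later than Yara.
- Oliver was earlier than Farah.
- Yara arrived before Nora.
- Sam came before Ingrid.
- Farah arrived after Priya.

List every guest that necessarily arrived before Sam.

Directly stated before Sam: Priya and Yara.
Nora reaches Sam via Nora → Priya → Sam.
Oliver reaches Sam via Oliver → Ravi → Yara → Sam.
Ravi reaches Sam via Ravi → Yara → Sam.

Nora, Oliver, Priya, Ravi, Yara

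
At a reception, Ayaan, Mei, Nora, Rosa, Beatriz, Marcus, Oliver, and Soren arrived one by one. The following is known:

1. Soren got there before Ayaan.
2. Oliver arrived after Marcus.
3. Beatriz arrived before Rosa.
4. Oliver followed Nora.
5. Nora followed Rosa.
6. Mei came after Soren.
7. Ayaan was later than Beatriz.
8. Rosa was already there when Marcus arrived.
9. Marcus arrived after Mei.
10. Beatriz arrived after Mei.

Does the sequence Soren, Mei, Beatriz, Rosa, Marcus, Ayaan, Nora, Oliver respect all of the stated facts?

Check each stated constraint against the proposed order — e.g. Beatriz is ahead of Ayaan; Soren is ahead of Ayaan. Every pair is in the required order; nothing is violated.

yes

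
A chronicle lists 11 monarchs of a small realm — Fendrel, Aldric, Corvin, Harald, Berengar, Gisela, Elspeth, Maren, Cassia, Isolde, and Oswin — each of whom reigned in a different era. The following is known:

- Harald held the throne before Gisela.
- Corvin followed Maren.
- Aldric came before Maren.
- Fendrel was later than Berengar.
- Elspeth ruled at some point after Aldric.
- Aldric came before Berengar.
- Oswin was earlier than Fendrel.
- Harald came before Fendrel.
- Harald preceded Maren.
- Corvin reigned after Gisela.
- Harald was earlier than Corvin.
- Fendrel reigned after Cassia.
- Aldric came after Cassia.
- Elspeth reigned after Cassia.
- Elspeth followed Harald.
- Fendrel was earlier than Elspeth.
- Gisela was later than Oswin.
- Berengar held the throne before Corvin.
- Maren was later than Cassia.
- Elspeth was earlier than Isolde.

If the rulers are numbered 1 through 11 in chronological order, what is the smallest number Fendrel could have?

6

Aldric, Berengar, Cassia, Harald, and Oswin must all come before Fendrel — 5 forced predecessors.
Nothing else is forced ahead of Fendrel, so their earliest slot is position 5 + 1 = 6.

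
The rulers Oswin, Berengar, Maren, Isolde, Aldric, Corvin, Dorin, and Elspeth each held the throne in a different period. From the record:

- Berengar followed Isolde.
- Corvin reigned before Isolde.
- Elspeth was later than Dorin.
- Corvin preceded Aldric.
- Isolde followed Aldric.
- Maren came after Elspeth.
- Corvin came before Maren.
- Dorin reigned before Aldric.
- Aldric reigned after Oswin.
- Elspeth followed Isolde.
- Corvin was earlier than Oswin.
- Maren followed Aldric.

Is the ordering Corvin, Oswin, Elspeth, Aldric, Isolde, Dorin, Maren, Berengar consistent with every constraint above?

The constraints require Dorin before Elspeth, but in the proposed sequence Elspeth appears ahead of Dorin. That one violation is enough.

no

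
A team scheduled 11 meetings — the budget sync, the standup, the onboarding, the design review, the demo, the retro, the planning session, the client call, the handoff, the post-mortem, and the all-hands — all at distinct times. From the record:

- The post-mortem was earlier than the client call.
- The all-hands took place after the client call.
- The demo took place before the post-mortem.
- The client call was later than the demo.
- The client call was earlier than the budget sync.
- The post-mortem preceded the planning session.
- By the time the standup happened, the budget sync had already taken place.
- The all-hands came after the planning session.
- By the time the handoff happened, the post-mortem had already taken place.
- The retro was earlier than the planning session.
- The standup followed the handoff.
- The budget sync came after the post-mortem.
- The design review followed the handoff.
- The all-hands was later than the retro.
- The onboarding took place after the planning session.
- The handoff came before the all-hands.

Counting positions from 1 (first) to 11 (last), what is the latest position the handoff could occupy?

8

The handoff must come before the all-hands, the design review, and the standup — 3 meetings forced after it.
Everything else can be placed before the handoff in some valid order, so the handoff can sit as late as position 11 − 3 = 8.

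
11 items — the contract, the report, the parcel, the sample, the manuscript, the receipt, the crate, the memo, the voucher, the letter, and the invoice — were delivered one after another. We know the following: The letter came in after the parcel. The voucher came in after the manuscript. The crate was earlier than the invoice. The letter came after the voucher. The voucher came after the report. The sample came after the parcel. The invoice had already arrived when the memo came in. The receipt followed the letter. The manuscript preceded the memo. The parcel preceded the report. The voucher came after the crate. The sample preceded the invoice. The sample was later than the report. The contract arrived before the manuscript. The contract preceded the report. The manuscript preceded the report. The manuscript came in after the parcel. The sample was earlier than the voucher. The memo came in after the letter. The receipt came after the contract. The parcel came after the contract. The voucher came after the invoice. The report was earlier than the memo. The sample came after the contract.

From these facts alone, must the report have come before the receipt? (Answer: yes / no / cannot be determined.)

yes

Chain the constraints: the report → the voucher → the letter → the receipt. Each link is directly stated, so the report comes before the receipt.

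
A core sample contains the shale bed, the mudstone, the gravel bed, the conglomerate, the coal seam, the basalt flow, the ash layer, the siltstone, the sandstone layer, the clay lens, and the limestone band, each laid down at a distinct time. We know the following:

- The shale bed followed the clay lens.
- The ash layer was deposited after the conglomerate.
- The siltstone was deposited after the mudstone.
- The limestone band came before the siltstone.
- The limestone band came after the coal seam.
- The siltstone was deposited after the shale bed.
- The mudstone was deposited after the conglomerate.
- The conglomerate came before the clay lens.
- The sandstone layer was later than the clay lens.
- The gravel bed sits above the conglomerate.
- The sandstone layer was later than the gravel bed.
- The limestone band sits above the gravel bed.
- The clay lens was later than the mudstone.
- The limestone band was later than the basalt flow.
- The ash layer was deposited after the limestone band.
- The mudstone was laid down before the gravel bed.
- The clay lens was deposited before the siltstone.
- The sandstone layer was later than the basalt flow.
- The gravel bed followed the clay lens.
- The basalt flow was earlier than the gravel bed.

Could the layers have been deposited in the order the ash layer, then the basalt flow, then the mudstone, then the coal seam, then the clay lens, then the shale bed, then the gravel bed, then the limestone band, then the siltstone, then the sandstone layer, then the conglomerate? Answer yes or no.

no

The constraints require the conglomerate before the ash layer, but in the proposed sequence the ash layer appears ahead of the conglomerate. That one violation is enough.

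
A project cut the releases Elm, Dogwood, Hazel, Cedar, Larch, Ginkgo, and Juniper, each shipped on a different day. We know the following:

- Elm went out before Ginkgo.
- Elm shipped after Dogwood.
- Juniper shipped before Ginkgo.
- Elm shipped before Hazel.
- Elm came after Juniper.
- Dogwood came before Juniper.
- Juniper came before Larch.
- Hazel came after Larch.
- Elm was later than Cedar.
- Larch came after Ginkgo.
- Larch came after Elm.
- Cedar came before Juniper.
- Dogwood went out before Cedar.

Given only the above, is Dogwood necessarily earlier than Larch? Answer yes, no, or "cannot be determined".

Chain the constraints: Dogwood → Elm → Larch. Each link is directly stated, so Dogwood comes before Larch.

yes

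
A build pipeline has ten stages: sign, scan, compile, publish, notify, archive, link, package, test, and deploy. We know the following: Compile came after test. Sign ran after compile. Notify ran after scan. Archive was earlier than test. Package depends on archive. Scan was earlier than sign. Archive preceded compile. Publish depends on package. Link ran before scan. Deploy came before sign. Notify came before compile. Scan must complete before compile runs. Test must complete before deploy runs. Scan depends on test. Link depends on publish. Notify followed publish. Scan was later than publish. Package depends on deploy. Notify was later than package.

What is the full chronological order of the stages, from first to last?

The constraints fix every adjacent pair, so only one ordering works:
archive → test → deploy → package → publish → link → scan → notify → compile → sign.

archive, test, deploy, package, publish, link, scan, notify, compile, sign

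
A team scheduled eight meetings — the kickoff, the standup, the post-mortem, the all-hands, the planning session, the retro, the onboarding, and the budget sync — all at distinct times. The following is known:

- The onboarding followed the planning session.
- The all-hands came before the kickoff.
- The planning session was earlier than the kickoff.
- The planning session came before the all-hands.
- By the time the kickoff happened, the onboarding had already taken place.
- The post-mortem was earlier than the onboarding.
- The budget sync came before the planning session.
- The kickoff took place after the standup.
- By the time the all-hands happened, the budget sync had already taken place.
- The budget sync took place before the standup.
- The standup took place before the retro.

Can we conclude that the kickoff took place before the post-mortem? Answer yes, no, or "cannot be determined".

no

Tracing the constraints gives the post-mortem → the onboarding → the kickoff, so the post-mortem must come before the kickoff.
That means the kickoff cannot be before the post-mortem.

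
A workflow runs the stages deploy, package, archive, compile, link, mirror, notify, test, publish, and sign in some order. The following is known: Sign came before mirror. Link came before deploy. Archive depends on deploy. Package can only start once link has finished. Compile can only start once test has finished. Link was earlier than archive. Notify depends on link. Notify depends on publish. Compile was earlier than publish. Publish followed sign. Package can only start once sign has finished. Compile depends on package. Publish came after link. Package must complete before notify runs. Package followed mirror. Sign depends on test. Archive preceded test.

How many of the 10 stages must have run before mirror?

Directly stated before mirror: sign.
Archive reaches mirror via archive → test → sign → mirror.
Deploy reaches mirror via deploy → archive → test → sign → mirror.
Link reaches mirror via link → archive → test → sign → mirror.
Likewise test reaches mirror by chaining the stated constraints.
That's archive, deploy, link, sign, and test — 5 in all.

5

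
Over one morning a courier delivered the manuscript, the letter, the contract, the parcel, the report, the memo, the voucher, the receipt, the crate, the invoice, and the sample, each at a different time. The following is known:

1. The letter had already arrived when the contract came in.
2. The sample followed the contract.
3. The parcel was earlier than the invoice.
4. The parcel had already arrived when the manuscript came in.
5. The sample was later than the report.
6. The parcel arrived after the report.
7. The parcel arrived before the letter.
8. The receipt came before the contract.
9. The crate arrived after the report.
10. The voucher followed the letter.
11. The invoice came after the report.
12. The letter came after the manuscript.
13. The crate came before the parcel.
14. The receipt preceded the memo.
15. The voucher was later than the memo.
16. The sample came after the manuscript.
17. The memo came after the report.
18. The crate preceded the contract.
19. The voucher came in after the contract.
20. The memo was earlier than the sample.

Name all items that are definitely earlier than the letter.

Directly stated before the letter: the manuscript and the parcel.
The crate reaches the letter via the crate → the parcel → the letter.
The report reaches the letter via the report → the parcel → the letter.
No chain forces the receipt (or any of the others) ahead of the letter.

the crate, the manuscript, the parcel, the report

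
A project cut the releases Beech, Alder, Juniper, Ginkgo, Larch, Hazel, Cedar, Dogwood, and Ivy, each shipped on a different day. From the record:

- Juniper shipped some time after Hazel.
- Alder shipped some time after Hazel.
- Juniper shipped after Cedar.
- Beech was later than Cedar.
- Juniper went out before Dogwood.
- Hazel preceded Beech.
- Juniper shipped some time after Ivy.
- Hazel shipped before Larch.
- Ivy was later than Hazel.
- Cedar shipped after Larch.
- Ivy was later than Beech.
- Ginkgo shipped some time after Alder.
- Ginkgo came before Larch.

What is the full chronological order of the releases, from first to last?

The constraints fix every adjacent pair, so only one ordering works:
Hazel → Alder → Ginkgo → Larch → Cedar → Beech → Ivy → Juniper → Dogwood.

Hazel, Alder, Ginkgo, Larch, Cedar, Beech, Ivy, Juniper, Dogwood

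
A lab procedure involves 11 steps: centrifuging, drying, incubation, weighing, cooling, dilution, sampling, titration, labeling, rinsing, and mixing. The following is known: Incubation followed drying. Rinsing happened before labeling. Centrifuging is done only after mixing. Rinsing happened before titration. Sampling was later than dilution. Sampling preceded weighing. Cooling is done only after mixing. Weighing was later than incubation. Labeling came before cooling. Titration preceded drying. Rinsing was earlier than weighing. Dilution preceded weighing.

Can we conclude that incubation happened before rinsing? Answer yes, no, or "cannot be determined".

Tracing the constraints gives rinsing → titration → drying → incubation, so rinsing must come before incubation.
That means incubation cannot be before rinsing.

no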